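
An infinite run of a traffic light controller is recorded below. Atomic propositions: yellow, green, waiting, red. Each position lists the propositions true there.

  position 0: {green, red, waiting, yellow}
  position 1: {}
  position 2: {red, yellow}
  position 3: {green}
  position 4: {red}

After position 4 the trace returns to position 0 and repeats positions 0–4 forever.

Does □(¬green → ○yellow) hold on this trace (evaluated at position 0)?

Violated

¬green → ○yellow must hold at every position from 0 onward. It fails at position 2, so □(¬green → ○yellow) is false.
Positions where ¬green holds: 1, 2, 4.
Check ○yellow at each: 1→ok, 2→fails, 4→ok.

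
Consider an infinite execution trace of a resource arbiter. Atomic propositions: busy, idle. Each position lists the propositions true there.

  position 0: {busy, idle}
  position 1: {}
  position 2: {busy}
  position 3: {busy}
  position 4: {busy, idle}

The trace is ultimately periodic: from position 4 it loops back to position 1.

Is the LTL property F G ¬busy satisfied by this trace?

Does not hold

G ¬busy is false at every position 0..4, so it never becomes true and F G ¬busy fails.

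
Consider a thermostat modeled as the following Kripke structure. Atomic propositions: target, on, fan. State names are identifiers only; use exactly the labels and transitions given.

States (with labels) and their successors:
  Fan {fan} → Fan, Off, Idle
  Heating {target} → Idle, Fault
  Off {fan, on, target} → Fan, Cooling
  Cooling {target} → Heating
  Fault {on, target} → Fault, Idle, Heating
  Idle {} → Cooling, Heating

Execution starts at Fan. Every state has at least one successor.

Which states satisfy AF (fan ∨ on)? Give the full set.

{Fan, Off, Fault}

States satisfying fan ∨ on: {Fan, Off, Fault}.
States satisfying AF (fan ∨ on): {Fan, Off, Fault}.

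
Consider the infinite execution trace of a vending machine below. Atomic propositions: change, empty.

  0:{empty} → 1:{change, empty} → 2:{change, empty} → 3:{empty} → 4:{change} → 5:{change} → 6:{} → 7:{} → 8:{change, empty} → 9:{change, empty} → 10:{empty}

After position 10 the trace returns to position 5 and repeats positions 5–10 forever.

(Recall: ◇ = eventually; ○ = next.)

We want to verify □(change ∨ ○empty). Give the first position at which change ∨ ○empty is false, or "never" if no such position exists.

Check change ∨ ○empty at each position in order: 0 ✓, 1 ✓, 2 ✓.
At position 3 the labels are {empty} and the next position 4 has {change}, so change ∨ ○empty is false there. This is the first violation.

3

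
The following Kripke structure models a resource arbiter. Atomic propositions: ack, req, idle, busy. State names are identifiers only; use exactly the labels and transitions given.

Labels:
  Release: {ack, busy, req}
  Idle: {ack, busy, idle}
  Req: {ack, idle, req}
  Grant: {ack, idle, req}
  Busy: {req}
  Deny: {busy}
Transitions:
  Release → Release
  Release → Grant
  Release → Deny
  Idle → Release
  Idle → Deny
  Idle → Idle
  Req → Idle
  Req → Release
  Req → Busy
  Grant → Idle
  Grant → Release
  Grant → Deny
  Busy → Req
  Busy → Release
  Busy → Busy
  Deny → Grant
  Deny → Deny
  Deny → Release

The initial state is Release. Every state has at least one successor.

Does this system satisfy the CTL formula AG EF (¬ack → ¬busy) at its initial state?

Yes

States satisfying EF (¬ack → ¬busy): {Release, Idle, Req, Grant, Busy, Deny}.
States satisfying AG EF (¬ack → ¬busy): {Release, Idle, Req, Grant, Busy, Deny}.
Every state reachable from Release satisfies EF (¬ack → ¬busy).
Release ∈ Sat(AG EF (¬ack → ¬busy)).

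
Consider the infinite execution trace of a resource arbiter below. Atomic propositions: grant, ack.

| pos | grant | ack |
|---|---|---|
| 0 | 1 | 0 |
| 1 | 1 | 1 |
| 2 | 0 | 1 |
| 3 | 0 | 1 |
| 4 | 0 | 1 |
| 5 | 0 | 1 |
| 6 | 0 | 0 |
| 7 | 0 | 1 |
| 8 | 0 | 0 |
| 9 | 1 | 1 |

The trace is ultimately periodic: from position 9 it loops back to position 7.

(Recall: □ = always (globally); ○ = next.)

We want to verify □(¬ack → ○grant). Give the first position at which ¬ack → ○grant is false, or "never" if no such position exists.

6

Check ¬ack → ○grant at each position in order: 0 ✓, 1 ✓, 2 ✓, 3 ✓, 4 ✓, 5 ✓.
At position 6 the labels are {} and the next position 7 has {ack}, so ¬ack → ○grant is false there. This is the first violation.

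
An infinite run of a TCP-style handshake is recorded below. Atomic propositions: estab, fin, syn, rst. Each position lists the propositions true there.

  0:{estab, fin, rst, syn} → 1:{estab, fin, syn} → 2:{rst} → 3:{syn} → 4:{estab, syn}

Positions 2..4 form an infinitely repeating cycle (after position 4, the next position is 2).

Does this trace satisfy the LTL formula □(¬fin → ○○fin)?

No

¬fin → ○○fin must hold at every position from 0 onward. It fails at position 2, so □(¬fin → ○○fin) is false.
Positions where ¬fin holds: 2, 3, 4.
Check ○○fin at each: 2→fails, 3→fails, 4→fails.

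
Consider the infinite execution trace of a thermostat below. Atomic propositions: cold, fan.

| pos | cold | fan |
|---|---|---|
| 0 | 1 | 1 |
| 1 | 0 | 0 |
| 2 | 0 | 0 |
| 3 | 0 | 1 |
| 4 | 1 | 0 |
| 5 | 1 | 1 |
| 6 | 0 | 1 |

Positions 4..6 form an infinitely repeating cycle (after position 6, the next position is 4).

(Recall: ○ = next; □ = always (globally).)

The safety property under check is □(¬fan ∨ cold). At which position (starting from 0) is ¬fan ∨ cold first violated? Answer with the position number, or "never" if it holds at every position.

3

Check ¬fan ∨ cold at each position in order: 0 ✓, 1 ✓, 2 ✓.
At position 3 the labels are {fan}, so ¬fan ∨ cold is false there. This is the first violation.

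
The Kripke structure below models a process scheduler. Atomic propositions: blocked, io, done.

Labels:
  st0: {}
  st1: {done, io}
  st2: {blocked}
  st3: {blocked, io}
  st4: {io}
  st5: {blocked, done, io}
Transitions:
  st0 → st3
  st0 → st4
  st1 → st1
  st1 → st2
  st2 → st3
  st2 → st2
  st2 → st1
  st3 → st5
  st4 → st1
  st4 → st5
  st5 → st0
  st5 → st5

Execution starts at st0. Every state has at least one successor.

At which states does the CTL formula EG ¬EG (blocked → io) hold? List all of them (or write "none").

States satisfying ¬EG (blocked → io): {st2}.
States satisfying EG ¬EG (blocked → io): {st2}.

{st2}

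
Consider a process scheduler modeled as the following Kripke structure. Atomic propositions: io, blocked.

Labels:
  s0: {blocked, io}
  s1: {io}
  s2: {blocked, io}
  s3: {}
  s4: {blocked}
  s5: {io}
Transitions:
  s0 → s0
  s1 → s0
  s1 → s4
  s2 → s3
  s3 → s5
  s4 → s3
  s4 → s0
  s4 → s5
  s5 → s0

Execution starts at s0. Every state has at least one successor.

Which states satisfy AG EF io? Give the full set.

States satisfying EF io: {s0, s1, s2, s3, s4, s5}.
States satisfying AG EF io: {s0, s1, s2, s3, s4, s5}.

{s0, s1, s2, s3, s4, s5}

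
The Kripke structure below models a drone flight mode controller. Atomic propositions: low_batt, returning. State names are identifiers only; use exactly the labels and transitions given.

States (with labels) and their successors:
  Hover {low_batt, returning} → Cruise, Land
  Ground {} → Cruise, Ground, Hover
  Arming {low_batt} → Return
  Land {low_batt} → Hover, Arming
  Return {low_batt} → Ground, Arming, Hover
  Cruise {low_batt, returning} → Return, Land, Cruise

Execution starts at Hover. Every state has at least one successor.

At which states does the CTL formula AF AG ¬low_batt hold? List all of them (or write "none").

States satisfying AG ¬low_batt: ∅.
States satisfying AF AG ¬low_batt: ∅.

none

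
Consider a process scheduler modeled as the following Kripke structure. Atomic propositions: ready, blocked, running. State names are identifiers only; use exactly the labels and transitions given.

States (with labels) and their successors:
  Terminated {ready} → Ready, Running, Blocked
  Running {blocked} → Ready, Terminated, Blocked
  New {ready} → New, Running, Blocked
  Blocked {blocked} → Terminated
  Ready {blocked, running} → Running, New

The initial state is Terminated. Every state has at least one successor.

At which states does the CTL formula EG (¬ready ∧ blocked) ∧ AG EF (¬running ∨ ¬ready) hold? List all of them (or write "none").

States satisfying ¬ready ∧ blocked: {Running, Blocked, Ready}.
States satisfying EG (¬ready ∧ blocked): {Running, Ready}.
States satisfying EF (¬running ∨ ¬ready): {Terminated, Running, New, Blocked, Ready}.
States satisfying AG EF (¬running ∨ ¬ready): {Terminated, Running, New, Blocked, Ready}.
States satisfying EG (¬ready ∧ blocked) ∧ AG EF (¬running ∨ ¬ready): {Running, Ready}.

{Running, Ready}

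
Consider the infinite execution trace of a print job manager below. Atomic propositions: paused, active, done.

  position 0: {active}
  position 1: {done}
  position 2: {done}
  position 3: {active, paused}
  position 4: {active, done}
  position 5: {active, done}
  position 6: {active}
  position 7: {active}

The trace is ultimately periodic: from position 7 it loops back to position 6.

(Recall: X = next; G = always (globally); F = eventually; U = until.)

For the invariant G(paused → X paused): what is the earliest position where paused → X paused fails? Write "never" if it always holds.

3

Check paused → X paused at each position in order: 0 ✓, 1 ✓, 2 ✓.
At position 3 the labels are {active, paused} and the next position 4 has {active, done}, so paused → X paused is false there. This is the first violation.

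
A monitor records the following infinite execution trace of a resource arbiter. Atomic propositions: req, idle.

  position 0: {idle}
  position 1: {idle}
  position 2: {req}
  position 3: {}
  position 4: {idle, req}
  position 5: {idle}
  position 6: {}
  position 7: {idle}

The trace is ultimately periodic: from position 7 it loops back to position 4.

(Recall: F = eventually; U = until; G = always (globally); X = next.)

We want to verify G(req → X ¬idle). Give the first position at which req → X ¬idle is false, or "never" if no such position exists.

Check req → X ¬idle at each position in order: 0 ✓, 1 ✓, 2 ✓, 3 ✓.
At position 4 the labels are {idle, req} and the next position 5 has {idle}, so req → X ¬idle is false there. This is the first violation.

4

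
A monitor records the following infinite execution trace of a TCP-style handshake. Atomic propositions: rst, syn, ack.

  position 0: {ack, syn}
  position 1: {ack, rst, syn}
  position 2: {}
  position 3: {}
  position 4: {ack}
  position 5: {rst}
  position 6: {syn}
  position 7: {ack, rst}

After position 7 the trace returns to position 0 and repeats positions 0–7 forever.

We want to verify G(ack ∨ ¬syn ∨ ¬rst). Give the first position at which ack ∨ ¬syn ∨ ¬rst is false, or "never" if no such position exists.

ack ∨ ¬syn ∨ ¬rst holds at every position 0..7, and those are all the positions the trace ever visits, so the invariant G(ack ∨ ¬syn ∨ ¬rst) is never violated.

never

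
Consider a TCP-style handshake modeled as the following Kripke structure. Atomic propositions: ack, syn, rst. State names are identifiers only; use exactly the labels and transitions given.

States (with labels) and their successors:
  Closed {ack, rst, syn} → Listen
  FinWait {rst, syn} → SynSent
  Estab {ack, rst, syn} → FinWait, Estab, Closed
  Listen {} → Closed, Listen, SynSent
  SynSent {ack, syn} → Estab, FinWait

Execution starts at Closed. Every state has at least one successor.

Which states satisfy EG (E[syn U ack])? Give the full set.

{FinWait, Estab, SynSent}

States satisfying E[syn U ack]: {Closed, FinWait, Estab, SynSent}.
States satisfying EG (E[syn U ack]): {FinWait, Estab, SynSent}.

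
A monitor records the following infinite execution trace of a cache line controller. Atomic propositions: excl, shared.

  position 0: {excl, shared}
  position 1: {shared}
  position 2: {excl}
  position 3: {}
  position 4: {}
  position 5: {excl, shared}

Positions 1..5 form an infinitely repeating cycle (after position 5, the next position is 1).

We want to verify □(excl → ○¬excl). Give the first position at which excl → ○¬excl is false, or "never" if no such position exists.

excl → ○¬excl holds at every position 0..5, and those are all the positions the trace ever visits, so the invariant □(excl → ○¬excl) is never violated.

never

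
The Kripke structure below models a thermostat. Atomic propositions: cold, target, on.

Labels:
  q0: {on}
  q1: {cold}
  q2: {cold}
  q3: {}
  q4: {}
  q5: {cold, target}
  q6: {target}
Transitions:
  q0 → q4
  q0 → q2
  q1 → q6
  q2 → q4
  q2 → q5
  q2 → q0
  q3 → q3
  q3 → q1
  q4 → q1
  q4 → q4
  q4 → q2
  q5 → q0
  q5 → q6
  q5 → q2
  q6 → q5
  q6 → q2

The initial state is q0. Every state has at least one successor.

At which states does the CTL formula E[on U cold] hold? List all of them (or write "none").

States satisfying on: {q0}.
States satisfying cold: {q1, q2, q5}.
States satisfying E[on U cold]: {q0, q1, q2, q5}.

{q0, q1, q2, q5}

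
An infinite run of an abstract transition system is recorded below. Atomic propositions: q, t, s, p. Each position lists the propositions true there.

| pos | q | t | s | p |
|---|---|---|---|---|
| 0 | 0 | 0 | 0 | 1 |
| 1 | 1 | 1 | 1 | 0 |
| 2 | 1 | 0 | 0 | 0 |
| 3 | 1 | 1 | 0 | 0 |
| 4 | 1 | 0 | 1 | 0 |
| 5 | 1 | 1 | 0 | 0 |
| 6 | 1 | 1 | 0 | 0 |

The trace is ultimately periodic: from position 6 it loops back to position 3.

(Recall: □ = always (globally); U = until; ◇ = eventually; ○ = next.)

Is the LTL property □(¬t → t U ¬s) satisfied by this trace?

¬t → t U ¬s must hold at every position from 0 onward. It fails at position 4, so □(¬t → t U ¬s) is false.
Positions where ¬t holds: 0, 2, 4.
Check t U ¬s at each: 0→ok, 2→ok, 4→fails.

Violated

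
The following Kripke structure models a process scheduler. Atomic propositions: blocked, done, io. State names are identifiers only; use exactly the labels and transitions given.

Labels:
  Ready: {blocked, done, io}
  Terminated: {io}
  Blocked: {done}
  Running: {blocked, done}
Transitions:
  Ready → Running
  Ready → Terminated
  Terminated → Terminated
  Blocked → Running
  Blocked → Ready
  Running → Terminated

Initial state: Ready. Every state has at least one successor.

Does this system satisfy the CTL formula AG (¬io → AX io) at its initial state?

States satisfying ¬io → AX io: {Ready, Terminated, Running}.
States satisfying AG (¬io → AX io): {Ready, Terminated, Running}.
Every state reachable from Ready satisfies ¬io → AX io.
Ready ∈ Sat(AG (¬io → AX io)).

Holds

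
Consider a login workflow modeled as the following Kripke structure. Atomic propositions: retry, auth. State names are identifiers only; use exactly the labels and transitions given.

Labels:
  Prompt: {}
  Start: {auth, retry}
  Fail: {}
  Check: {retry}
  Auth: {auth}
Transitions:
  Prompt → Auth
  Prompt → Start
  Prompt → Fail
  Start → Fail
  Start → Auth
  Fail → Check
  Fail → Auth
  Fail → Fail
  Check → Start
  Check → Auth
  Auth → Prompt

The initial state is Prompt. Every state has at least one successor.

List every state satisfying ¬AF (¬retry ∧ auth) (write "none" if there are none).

States satisfying ¬retry ∧ auth: {Auth}.
States satisfying AF (¬retry ∧ auth): {Auth}.
States satisfying ¬AF (¬retry ∧ auth): {Prompt, Start, Fail, Check}.

{Prompt, Start, Fail, Check}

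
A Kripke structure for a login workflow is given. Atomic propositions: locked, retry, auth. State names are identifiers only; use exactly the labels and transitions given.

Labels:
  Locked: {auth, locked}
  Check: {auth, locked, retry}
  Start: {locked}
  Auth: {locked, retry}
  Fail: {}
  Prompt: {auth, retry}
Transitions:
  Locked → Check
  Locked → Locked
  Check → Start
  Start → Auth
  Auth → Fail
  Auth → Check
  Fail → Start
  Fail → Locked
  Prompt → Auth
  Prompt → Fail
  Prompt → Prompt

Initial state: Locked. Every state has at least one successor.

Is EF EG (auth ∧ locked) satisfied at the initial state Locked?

Satisfied

States satisfying EG (auth ∧ locked): {Locked}.
States satisfying EF EG (auth ∧ locked): {Locked, Check, Start, Auth, Fail, Prompt}.
Some path from Locked reaches a state where EG (auth ∧ locked) holds.
Locked ∈ Sat(EF EG (auth ∧ locked)).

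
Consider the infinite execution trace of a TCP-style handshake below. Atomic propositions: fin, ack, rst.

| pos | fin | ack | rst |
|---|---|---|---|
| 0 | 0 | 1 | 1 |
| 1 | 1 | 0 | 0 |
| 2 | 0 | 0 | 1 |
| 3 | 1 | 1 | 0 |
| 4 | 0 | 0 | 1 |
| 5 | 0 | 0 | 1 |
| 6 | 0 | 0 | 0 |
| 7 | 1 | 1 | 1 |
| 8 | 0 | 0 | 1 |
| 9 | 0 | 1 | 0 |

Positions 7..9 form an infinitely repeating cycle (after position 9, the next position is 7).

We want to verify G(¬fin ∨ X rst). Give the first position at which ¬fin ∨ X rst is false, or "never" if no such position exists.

never

¬fin ∨ X rst holds at every position 0..9, and those are all the positions the trace ever visits, so the invariant G(¬fin ∨ X rst) is never violated.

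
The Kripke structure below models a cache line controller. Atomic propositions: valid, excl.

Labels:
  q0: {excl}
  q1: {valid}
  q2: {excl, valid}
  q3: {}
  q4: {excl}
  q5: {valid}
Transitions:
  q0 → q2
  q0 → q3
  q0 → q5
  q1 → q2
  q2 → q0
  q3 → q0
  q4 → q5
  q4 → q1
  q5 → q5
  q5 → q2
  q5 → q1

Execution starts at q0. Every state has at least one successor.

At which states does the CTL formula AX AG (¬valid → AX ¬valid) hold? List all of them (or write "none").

none

States satisfying AG (¬valid → AX ¬valid): ∅.
States satisfying AX AG (¬valid → AX ¬valid): ∅.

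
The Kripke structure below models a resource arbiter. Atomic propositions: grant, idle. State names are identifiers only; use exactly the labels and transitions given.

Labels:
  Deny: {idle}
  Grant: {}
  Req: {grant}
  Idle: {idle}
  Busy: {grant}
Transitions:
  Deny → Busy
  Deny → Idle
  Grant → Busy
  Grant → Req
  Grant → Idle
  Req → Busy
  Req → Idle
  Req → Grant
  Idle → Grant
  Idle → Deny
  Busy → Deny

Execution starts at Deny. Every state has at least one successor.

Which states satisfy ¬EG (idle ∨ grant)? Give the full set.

States satisfying idle ∨ grant: {Deny, Req, Idle, Busy}.
States satisfying EG (idle ∨ grant): {Deny, Req, Idle, Busy}.
States satisfying ¬EG (idle ∨ grant): {Grant}.

{Grant}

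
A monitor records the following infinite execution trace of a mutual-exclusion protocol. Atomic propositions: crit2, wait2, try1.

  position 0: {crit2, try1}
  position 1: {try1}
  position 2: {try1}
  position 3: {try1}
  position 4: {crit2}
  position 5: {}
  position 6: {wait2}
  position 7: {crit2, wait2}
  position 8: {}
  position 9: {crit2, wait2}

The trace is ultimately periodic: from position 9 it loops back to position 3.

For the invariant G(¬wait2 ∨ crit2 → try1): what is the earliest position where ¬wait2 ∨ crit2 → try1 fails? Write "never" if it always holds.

4

Check ¬wait2 ∨ crit2 → try1 at each position in order: 0 ✓, 1 ✓, 2 ✓, 3 ✓.
At position 4 the labels are {crit2}, so ¬wait2 ∨ crit2 → try1 is false there. This is the first violation.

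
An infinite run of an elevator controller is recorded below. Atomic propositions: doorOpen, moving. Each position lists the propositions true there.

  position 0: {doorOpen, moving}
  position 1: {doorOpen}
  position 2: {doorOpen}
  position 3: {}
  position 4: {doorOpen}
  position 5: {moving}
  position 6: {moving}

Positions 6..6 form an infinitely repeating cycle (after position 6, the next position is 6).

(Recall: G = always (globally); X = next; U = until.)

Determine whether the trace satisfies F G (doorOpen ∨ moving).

Satisfied

G (doorOpen ∨ moving) holds at position 4, which is reachable from 0, so F G (doorOpen ∨ moving) holds.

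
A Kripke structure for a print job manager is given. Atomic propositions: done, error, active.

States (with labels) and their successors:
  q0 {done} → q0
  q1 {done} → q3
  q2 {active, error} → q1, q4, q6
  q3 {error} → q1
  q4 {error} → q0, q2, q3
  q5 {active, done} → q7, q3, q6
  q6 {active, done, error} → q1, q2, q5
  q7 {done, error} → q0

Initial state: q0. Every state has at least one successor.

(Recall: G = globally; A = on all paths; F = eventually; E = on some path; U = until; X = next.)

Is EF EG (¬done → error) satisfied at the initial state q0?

Satisfied

States satisfying EG (¬done → error): {q0, q1, q2, q3, q4, q5, q6, q7}.
States satisfying EF EG (¬done → error): {q0, q1, q2, q3, q4, q5, q6, q7}.
Some path from q0 reaches a state where EG (¬done → error) holds.
q0 ∈ Sat(EF EG (¬done → error)).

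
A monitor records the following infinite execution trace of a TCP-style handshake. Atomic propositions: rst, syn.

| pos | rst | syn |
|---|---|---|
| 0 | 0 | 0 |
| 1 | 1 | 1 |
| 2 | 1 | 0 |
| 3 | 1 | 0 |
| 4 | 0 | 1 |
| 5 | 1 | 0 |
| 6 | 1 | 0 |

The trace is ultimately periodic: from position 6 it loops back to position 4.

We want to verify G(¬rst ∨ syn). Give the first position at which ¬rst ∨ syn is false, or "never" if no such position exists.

2

Check ¬rst ∨ syn at each position in order: 0 ✓, 1 ✓.
At position 2 the labels are {rst}, so ¬rst ∨ syn is false there. This is the first violation.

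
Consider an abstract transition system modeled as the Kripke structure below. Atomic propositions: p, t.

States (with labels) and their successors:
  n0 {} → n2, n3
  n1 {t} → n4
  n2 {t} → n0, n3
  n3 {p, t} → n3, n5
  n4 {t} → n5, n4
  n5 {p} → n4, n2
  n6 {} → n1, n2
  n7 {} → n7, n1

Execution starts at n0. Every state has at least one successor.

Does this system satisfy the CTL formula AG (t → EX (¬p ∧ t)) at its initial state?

Violated

States satisfying t → EX (¬p ∧ t): {n0, n1, n4, n5, n6, n7}.
States satisfying AG (t → EX (¬p ∧ t)): ∅.
n2 is reachable from n0 and violates t → EX (¬p ∧ t), so AG fails at n0.
n0 ∉ Sat(AG (t → EX (¬p ∧ t))).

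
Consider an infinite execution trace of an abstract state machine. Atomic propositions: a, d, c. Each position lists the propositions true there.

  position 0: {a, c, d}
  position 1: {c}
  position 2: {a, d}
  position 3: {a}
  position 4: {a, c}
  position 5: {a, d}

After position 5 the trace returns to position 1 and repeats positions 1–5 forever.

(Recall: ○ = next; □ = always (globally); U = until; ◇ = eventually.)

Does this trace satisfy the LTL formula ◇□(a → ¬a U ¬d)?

Does not hold

□(a → ¬a U ¬d) is false at every position 0..5, so it never becomes true and ◇□(a → ¬a U ¬d) fails.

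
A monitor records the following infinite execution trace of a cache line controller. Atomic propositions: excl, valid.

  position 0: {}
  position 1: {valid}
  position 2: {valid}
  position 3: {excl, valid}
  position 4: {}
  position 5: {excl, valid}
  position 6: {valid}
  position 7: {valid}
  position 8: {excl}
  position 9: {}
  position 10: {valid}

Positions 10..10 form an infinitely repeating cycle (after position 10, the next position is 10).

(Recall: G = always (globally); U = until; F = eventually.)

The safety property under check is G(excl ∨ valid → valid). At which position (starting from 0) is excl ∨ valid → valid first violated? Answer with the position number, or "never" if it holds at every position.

8

Check excl ∨ valid → valid at each position in order: 0 ✓, 1 ✓, 2 ✓, 3 ✓, 4 ✓, 5 ✓, 6 ✓, 7 ✓.
At position 8 the labels are {excl}, so excl ∨ valid → valid is false there. This is the first violation.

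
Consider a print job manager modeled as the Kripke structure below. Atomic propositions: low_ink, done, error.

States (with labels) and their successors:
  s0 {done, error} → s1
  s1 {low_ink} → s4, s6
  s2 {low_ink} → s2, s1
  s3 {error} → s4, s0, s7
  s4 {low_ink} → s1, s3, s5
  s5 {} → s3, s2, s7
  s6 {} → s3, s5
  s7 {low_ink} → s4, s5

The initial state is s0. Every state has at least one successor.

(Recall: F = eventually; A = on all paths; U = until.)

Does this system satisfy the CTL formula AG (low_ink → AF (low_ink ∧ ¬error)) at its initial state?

Satisfied

States satisfying low_ink → AF (low_ink ∧ ¬error): {s0, s1, s2, s3, s4, s5, s6, s7}.
States satisfying AG (low_ink → AF (low_ink ∧ ¬error)): {s0, s1, s2, s3, s4, s5, s6, s7}.
Every state reachable from s0 satisfies low_ink → AF (low_ink ∧ ¬error).
s0 ∈ Sat(AG (low_ink → AF (low_ink ∧ ¬error))).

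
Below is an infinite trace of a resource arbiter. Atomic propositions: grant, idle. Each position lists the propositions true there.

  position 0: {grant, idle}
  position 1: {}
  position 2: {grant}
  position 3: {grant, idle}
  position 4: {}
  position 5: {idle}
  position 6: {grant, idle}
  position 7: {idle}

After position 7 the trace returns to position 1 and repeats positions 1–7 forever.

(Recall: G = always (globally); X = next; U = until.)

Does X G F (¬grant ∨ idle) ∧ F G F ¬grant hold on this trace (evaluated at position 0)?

Satisfied

The position after 0 is 1; G F (¬grant ∨ idle) is true there.
G F ¬grant holds at position 0, which is reachable from 0, so F G F ¬grant holds.
At position 0: X G F (¬grant ∨ idle) is true; F G F ¬grant is true; so X G F (¬grant ∨ idle) ∧ F G F ¬grant is true.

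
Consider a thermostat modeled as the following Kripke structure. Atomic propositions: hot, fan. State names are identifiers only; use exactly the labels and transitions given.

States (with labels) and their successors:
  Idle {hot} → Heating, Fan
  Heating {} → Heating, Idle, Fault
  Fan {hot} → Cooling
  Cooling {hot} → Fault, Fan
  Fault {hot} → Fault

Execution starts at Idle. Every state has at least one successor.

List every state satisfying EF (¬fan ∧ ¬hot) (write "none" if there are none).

States satisfying ¬fan ∧ ¬hot: {Heating}.
States satisfying EF (¬fan ∧ ¬hot): {Idle, Heating}.

{Idle, Heating}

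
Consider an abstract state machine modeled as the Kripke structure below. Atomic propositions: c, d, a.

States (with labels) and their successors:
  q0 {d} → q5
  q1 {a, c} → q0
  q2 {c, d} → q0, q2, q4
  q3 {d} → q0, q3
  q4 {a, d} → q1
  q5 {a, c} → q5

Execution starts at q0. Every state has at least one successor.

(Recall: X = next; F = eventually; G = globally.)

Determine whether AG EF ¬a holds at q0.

States satisfying EF ¬a: {q0, q1, q2, q3, q4}.
States satisfying AG EF ¬a: ∅.
q5 is reachable from q0 and violates EF ¬a, so AG fails at q0.
q0 ∉ Sat(AG EF ¬a).

No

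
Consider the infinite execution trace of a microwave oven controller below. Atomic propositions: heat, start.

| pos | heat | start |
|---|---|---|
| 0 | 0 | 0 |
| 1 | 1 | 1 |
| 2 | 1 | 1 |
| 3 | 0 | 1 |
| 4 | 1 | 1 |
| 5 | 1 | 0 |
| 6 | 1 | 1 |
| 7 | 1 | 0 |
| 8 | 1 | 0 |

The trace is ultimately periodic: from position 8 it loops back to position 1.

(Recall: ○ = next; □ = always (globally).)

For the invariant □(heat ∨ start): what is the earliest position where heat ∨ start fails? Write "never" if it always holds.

0

At position 0 the labels are {}, so heat ∨ start is false there. This is the first violation.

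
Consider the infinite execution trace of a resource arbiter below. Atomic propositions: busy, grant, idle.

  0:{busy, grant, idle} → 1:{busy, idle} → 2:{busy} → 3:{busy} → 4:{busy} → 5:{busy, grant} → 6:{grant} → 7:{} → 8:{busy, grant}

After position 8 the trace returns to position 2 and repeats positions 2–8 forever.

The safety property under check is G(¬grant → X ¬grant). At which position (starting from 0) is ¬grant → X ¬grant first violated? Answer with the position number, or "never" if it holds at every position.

Check ¬grant → X ¬grant at each position in order: 0 ✓, 1 ✓, 2 ✓, 3 ✓.
At position 4 the labels are {busy} and the next position 5 has {busy, grant}, so ¬grant → X ¬grant is false there. This is the first violation.

4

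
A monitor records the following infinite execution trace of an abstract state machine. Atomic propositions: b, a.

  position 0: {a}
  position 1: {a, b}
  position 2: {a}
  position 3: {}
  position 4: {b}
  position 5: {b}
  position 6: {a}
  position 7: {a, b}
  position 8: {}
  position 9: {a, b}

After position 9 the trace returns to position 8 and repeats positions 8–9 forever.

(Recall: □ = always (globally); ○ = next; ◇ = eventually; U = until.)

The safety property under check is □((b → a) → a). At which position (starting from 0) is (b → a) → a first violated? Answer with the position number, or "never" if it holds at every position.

Check (b → a) → a at each position in order: 0 ✓, 1 ✓, 2 ✓.
At position 3 the labels are {}, so (b → a) → a is false there. This is the first violation.

3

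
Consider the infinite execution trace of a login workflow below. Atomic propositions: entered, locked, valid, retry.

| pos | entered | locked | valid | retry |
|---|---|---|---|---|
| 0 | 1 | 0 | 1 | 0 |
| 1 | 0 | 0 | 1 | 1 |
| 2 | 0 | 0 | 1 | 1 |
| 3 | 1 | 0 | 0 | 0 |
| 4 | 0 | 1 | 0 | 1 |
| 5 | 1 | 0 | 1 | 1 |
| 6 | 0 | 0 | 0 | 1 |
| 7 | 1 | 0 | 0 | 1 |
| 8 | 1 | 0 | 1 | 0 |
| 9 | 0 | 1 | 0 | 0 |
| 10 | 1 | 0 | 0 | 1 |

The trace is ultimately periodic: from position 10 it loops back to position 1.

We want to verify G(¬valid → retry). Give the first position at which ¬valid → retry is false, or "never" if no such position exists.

3

Check ¬valid → retry at each position in order: 0 ✓, 1 ✓, 2 ✓.
At position 3 the labels are {entered}, so ¬valid → retry is false there. This is the first violation.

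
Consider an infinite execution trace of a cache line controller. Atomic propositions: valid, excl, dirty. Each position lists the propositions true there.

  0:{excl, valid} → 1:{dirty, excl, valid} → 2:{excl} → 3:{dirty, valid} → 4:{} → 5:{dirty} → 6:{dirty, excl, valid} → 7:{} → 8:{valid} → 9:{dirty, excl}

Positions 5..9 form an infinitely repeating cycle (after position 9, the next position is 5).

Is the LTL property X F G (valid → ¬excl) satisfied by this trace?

No

The position after 0 is 1; F G (valid → ¬excl) is false there.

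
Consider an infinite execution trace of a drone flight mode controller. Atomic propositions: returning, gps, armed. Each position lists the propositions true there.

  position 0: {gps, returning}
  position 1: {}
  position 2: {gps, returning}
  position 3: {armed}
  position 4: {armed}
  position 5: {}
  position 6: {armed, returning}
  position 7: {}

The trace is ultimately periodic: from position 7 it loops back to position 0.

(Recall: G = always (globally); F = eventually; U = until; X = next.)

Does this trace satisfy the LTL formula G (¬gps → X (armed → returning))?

¬gps → X (armed → returning) must hold at every position from 0 onward. It fails at position 3, so G (¬gps → X (armed → returning)) is false.
Positions where ¬gps holds: 1, 3, 4, 5, 6, 7.
Check X (armed → returning) at each: 1→ok, 3→fails, 4→ok, 5→ok, 6→ok, 7→ok.

Violated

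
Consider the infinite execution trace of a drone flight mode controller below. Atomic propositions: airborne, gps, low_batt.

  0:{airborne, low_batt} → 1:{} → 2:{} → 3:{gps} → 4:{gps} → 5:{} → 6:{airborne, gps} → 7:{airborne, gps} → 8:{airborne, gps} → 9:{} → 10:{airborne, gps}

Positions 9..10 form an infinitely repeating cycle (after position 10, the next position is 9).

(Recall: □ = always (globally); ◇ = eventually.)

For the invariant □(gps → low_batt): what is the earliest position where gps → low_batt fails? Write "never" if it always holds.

Check gps → low_batt at each position in order: 0 ✓, 1 ✓, 2 ✓.
At position 3 the labels are {gps}, so gps → low_batt is false there. This is the first violation.

3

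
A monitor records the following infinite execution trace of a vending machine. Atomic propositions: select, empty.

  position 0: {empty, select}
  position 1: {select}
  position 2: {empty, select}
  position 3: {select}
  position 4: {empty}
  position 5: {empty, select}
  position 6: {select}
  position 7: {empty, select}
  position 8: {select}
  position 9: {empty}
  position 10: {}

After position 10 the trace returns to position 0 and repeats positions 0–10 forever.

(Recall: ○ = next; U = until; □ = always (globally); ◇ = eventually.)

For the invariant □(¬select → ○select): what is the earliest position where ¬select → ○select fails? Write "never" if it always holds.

Check ¬select → ○select at each position in order: 0 ✓, 1 ✓, 2 ✓, 3 ✓, 4 ✓, 5 ✓, 6 ✓, 7 ✓, 8 ✓.
At position 9 the labels are {empty} and the next position 10 has {}, so ¬select → ○select is false there. This is the first violation.

9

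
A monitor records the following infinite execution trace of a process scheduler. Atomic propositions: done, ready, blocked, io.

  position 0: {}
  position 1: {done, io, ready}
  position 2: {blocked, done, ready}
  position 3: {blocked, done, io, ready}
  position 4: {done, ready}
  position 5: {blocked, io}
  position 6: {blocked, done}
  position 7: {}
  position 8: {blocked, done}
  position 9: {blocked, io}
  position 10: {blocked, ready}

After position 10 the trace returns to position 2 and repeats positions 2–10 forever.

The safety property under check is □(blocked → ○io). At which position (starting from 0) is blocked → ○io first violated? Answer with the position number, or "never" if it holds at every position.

3

Check blocked → ○io at each position in order: 0 ✓, 1 ✓, 2 ✓.
At position 3 the labels are {blocked, done, io, ready} and the next position 4 has {done, ready}, so blocked → ○io is false there. This is the first violation.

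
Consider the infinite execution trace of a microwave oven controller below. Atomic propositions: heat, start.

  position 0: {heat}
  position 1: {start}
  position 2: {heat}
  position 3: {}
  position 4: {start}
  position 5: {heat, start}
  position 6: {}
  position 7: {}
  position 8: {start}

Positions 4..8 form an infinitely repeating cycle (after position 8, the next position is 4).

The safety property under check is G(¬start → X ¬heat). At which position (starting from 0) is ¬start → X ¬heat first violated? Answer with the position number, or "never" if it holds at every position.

never

¬start → X ¬heat holds at every position 0..8, and those are all the positions the trace ever visits, so the invariant G(¬start → X ¬heat) is never violated.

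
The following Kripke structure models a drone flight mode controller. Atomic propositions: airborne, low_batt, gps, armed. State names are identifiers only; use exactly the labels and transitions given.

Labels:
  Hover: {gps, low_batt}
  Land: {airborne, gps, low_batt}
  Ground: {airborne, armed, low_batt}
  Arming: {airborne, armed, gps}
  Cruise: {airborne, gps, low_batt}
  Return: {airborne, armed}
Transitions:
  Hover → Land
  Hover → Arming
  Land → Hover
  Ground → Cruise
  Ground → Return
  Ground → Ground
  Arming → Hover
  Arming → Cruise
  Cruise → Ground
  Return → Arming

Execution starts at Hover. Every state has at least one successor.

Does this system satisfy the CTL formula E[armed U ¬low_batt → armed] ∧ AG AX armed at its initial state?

Does not hold

States satisfying armed: {Ground, Arming, Return}.
States satisfying ¬low_batt → armed: {Hover, Land, Ground, Arming, Cruise, Return}.
States satisfying E[armed U ¬low_batt → armed]: {Hover, Land, Ground, Arming, Cruise, Return}.
States satisfying AX armed: {Cruise, Return}.
States satisfying AG AX armed: ∅.
States satisfying E[armed U ¬low_batt → armed] ∧ AG AX armed: ∅.
Hover ∉ Sat(E[armed U ¬low_batt → armed] ∧ AG AX armed).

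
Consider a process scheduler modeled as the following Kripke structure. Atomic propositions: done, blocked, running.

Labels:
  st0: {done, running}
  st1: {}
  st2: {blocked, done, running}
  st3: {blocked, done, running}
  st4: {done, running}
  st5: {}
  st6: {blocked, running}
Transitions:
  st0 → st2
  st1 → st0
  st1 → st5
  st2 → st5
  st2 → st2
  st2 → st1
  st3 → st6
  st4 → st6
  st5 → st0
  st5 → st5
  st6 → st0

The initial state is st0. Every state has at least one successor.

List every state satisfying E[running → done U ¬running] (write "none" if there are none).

{st0, st1, st2, st5}

States satisfying running → done: {st0, st1, st2, st3, st4, st5}.
States satisfying ¬running: {st1, st5}.
States satisfying E[running → done U ¬running]: {st0, st1, st2, st5}.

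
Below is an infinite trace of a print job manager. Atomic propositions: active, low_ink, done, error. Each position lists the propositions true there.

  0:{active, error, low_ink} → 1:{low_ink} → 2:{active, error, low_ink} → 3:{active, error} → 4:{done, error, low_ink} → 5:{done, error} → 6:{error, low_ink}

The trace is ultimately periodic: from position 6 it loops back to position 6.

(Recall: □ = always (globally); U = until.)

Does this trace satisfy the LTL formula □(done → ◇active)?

No

done → ◇active must hold at every position from 0 onward. It fails at position 4, so □(done → ◇active) is false.
Positions where done holds: 4, 5.
Check ◇active at each: 4→fails, 5→fails.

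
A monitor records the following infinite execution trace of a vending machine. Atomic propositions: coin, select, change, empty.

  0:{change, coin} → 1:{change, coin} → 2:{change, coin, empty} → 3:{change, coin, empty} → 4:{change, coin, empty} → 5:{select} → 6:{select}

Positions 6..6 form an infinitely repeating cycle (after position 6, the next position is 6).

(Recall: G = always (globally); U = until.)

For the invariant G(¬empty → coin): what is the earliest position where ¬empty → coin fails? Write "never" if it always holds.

5

Check ¬empty → coin at each position in order: 0 ✓, 1 ✓, 2 ✓, 3 ✓, 4 ✓.
At position 5 the labels are {select}, so ¬empty → coin is false there. This is the first violation.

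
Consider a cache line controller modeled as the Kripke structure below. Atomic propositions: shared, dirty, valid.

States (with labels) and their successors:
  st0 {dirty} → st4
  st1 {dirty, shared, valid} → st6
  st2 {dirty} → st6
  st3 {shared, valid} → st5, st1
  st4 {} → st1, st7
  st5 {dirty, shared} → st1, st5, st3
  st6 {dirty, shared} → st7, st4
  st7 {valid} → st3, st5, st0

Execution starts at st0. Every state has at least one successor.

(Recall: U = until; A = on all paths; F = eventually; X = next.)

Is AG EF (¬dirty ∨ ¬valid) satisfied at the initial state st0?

Satisfied

States satisfying EF (¬dirty ∨ ¬valid): {st0, st1, st2, st3, st4, st5, st6, st7}.
States satisfying AG EF (¬dirty ∨ ¬valid): {st0, st1, st2, st3, st4, st5, st6, st7}.
Every state reachable from st0 satisfies EF (¬dirty ∨ ¬valid).
st0 ∈ Sat(AG EF (¬dirty ∨ ¬valid)).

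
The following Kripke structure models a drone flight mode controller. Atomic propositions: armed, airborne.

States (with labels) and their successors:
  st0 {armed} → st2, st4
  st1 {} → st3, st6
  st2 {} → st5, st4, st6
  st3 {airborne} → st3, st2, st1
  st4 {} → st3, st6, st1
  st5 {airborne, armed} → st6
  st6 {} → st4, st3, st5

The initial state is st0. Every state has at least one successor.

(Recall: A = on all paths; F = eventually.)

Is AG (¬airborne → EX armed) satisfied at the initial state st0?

States satisfying ¬airborne → EX armed: {st2, st3, st5, st6}.
States satisfying AG (¬airborne → EX armed): ∅.
st0 is reachable from st0 and violates ¬airborne → EX armed, so AG fails at st0.
st0 ∉ Sat(AG (¬airborne → EX armed)).

Does not hold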